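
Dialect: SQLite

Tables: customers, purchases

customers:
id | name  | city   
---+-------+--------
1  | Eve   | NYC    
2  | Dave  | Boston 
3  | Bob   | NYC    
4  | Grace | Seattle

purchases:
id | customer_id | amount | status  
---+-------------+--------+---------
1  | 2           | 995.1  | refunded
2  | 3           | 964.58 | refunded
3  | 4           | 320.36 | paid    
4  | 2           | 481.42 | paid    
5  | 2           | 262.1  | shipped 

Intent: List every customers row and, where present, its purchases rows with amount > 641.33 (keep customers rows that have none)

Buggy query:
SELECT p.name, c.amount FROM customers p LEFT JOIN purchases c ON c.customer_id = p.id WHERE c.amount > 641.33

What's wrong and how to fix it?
Bug: A WHERE condition on the right-hand table after LEFT JOIN drops unmatched parents

Fix: Move the right-table condition into the ON clause so unmatched parents are kept

Corrected query:
SELECT p.name, c.amount FROM customers p LEFT JOIN purchases c ON c.customer_id = p.id AND c.amount > 641.33

Result:
name  | amount
------+-------
Eve   | NULL  
Dave  | 995.1 
Bob   | 964.58
Grace | NULL  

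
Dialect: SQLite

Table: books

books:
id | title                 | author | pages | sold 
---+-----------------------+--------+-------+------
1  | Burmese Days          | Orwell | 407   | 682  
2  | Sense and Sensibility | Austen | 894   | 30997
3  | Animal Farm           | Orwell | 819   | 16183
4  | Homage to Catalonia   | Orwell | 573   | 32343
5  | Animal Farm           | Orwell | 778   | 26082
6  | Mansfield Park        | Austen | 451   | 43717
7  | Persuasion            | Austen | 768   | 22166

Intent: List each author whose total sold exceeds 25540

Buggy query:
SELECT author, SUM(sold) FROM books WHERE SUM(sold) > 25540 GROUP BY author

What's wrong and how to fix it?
Bug: SUM(sold) is an aggregate, but WHERE filters rows before aggregation

Fix: Use HAVING (which filters groups after aggregation) instead of WHERE

Corrected query:
SELECT author, SUM(sold) FROM books GROUP BY author HAVING SUM(sold) > 25540

Result:
author | SUM(sold)
-------+----------
Austen | 96880    
Orwell | 75290    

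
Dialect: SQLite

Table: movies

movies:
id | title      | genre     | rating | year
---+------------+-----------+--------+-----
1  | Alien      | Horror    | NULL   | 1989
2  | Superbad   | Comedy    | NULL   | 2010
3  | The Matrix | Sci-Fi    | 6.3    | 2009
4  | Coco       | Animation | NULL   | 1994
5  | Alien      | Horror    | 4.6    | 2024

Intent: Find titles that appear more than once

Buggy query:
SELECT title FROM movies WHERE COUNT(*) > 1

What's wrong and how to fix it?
Bug: COUNT(*) is an aggregate and cannot be used in WHERE

Fix: GROUP BY title, then filter groups with HAVING COUNT(*) > 1

Corrected query:
SELECT title FROM movies GROUP BY title HAVING COUNT(*) > 1

Result:
title
-----
Alien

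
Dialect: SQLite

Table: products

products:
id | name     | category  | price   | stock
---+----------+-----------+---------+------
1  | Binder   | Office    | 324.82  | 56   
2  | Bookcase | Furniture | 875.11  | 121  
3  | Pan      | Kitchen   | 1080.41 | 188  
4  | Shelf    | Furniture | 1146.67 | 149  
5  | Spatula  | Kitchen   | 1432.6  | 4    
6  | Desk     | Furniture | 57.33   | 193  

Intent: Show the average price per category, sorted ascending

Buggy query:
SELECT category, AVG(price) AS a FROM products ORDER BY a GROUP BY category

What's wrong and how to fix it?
Bug: ORDER BY appears before GROUP BY; SQL clause order requires GROUP BY first

Fix: Move ORDER BY to the end, after GROUP BY

Corrected query:
SELECT category, AVG(price) AS a FROM products GROUP BY category ORDER BY a

Result:
category  | a         
----------+-----------
Office    | 324.82    
Furniture | 693.036667
Kitchen   | 1256.505  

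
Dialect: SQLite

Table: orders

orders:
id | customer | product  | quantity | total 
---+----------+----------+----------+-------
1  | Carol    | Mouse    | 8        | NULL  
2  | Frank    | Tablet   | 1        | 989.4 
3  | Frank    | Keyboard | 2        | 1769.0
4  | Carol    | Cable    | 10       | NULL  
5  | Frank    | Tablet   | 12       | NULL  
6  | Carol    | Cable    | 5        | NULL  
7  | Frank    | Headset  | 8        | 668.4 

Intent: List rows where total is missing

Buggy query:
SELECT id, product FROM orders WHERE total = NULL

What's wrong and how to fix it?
Bug: Comparing to NULL with '=' never matches; NULL = NULL is unknown, not true

Fix: Use IS NULL to test for NULL

Corrected query:
SELECT id, product FROM orders WHERE total IS NULL

Result:
id | product
---+--------
1  | Mouse  
4  | Cable  
5  | Tablet 
6  | Cable  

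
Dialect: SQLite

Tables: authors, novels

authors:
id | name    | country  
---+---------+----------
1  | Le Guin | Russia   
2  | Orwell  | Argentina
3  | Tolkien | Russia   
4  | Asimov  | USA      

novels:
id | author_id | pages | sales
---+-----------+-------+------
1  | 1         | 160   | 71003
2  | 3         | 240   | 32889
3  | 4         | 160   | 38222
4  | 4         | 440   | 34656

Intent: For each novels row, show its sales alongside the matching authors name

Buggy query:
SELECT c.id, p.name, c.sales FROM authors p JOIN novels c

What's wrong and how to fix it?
Bug: Missing join condition: each novels row is matched to all authors rows instead of just its own

Fix: Specify the join condition linking the foreign key to the parent id

Corrected query:
SELECT c.id, p.name, c.sales FROM authors p JOIN novels c ON c.author_id = p.id

Result:
id | name    | sales
---+---------+------
1  | Le Guin | 71003
2  | Tolkien | 32889
3  | Asimov  | 38222
4  | Asimov  | 34656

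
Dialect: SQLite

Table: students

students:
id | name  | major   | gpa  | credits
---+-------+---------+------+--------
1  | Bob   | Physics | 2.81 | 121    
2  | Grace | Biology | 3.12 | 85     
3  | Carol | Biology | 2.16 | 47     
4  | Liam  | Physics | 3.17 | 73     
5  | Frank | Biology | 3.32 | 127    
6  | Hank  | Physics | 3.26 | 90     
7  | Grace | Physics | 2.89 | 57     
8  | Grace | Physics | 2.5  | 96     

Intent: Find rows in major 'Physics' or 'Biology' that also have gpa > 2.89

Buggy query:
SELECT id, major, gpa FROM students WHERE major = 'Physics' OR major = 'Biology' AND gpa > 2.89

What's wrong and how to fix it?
Bug: AND binds tighter than OR, so this parses as major = 'Physics' OR (major = 'Biology' AND gpa > 2.89)

Fix: Group the OR with parentheses (or use IN), then AND the threshold

Corrected query:
SELECT id, major, gpa FROM students WHERE (major = 'Physics' OR major = 'Biology') AND gpa > 2.89

Result:
id | major   | gpa 
---+---------+-----
2  | Biology | 3.12
4  | Physics | 3.17
5  | Biology | 3.32
6  | Physics | 3.26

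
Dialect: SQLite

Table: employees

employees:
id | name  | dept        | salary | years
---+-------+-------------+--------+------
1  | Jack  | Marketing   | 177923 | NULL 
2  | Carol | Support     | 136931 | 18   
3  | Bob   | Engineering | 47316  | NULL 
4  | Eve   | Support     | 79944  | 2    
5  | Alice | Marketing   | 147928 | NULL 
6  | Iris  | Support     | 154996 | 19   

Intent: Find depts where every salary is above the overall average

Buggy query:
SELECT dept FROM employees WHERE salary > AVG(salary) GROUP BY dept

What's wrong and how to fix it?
Bug: WHERE evaluates per row before aggregation, so AVG() is unavailable

Fix: Compute the overall average in a scalar subquery and compare each group's MIN against it in HAVING

Corrected query:
SELECT dept FROM employees GROUP BY dept HAVING MIN(salary) > (SELECT AVG(salary) FROM employees)

Result:
dept     
---------
Marketing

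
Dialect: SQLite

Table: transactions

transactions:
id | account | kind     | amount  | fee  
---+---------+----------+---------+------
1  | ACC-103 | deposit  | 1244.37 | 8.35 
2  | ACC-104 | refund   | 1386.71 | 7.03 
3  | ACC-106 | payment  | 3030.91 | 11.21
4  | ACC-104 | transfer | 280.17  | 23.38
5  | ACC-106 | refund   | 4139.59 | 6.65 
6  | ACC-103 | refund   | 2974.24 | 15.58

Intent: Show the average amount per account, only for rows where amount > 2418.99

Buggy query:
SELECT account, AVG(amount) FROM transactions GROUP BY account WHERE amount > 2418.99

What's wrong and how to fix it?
Bug: WHERE cannot follow GROUP BY

Fix: Place WHERE between FROM and GROUP BY

Corrected query:
SELECT account, AVG(amount) FROM transactions WHERE amount > 2418.99 GROUP BY account

Result:
account | AVG(amount)
--------+------------
ACC-103 | 2974.24    
ACC-106 | 3585.25    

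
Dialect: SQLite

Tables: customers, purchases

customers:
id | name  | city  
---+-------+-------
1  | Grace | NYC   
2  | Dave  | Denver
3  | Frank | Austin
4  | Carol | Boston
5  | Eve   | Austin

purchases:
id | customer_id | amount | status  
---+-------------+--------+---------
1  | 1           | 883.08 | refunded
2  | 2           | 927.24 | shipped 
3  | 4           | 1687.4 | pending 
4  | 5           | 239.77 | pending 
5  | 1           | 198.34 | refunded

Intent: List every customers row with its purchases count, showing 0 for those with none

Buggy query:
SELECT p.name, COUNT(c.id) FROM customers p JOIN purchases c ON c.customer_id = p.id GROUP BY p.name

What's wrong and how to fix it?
Bug: INNER JOIN drops customers rows that have no matching purchases rows

Fix: Switch to LEFT JOIN to retain unmatched parent rows

Corrected query:
SELECT p.name, COUNT(c.id) FROM customers p LEFT JOIN purchases c ON c.customer_id = p.id GROUP BY p.name

Result:
name  | COUNT(c.id)
------+------------
Carol | 1          
Dave  | 1          
Eve   | 1          
Frank | 0          
Grace | 2          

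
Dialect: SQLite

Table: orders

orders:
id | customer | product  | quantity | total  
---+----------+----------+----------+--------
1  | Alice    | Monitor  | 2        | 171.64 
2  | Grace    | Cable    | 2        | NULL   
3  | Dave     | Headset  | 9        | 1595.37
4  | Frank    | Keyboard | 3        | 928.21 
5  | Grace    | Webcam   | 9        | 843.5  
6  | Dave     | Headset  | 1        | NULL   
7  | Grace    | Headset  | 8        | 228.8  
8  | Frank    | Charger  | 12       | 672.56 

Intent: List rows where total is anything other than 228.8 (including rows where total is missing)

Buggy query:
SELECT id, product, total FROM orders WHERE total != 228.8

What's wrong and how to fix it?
Bug: 'total != 228.8' is unknown when total is NULL, so NULL rows are silently excluded

Fix: Handle NULL separately with IS NULL alongside the inequality

Corrected query:
SELECT id, product, total FROM orders WHERE total != 228.8 OR total IS NULL

Result:
id | product  | total  
---+----------+--------
1  | Monitor  | 171.64 
2  | Cable    | NULL   
3  | Headset  | 1595.37
4  | Keyboard | 928.21 
5  | Webcam   | 843.5  
6  | Headset  | NULL   
8  | Charger  | 672.56 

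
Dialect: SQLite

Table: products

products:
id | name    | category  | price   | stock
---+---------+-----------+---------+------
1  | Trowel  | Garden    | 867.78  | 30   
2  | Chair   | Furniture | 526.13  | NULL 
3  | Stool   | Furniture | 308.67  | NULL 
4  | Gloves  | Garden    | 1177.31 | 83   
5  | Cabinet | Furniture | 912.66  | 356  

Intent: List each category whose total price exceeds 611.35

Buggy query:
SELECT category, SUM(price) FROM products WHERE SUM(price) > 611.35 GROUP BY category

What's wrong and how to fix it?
Bug: WHERE runs before GROUP BY, so aggregates aren't available there

Fix: Use HAVING (which filters groups after aggregation) instead of WHERE

Corrected query:
SELECT category, SUM(price) FROM products GROUP BY category HAVING SUM(price) > 611.35

Result:
category  | SUM(price)
----------+-----------
Furniture | 1747.46   
Garden    | 2045.09   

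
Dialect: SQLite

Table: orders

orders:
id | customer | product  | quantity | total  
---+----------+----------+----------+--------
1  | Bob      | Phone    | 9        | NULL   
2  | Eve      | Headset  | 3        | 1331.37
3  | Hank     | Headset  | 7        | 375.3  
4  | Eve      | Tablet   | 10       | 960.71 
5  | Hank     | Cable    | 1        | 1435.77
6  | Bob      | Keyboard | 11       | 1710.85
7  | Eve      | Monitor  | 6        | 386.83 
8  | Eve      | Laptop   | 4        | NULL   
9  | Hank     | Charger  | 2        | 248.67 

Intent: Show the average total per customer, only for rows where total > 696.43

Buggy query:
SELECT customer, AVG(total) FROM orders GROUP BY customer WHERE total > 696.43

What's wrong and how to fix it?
Bug: Row-level WHERE must come before GROUP BY in the clause order

Fix: Place WHERE between FROM and GROUP BY

Corrected query:
SELECT customer, AVG(total) FROM orders WHERE total > 696.43 GROUP BY customer

Result:
customer | AVG(total)
---------+-----------
Bob      | 1710.85   
Eve      | 1146.04   
Hank     | 1435.77   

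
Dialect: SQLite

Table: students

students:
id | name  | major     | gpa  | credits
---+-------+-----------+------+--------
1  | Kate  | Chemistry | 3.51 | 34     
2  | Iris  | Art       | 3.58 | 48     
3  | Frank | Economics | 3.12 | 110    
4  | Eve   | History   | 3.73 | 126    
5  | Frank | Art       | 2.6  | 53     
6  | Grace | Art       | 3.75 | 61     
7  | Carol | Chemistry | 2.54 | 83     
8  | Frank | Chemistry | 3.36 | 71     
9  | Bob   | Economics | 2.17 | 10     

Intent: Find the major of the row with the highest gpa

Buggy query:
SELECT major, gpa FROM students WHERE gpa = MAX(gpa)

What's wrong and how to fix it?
Bug: WHERE is evaluated per row; an aggregate over the whole table isn't defined there

Fix: Wrap MAX in a scalar subquery so WHERE compares against a single value

Corrected query:
SELECT major, gpa FROM students WHERE gpa = (SELECT MAX(gpa) FROM students)

Result:
major | gpa 
------+-----
Art   | 3.75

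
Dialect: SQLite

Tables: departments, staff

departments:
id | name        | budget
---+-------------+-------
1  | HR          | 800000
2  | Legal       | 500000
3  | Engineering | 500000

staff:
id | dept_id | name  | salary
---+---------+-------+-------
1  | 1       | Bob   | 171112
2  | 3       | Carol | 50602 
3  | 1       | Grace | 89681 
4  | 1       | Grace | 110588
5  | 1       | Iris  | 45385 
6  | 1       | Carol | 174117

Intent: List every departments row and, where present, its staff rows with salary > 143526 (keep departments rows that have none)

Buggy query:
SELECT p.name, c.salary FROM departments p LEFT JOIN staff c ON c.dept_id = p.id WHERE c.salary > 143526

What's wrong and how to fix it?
Bug: Filtering c.salary in WHERE discards the NULL rows produced by LEFT JOIN, turning it into an inner join

Fix: Put 'c.salary > 143526' in the JOIN's ON clause instead of WHERE

Corrected query:
SELECT p.name, c.salary FROM departments p LEFT JOIN staff c ON c.dept_id = p.id AND c.salary > 143526

Result:
name        | salary
------------+-------
HR          | 171112
HR          | 174117
Legal       | NULL  
Engineering | NULL  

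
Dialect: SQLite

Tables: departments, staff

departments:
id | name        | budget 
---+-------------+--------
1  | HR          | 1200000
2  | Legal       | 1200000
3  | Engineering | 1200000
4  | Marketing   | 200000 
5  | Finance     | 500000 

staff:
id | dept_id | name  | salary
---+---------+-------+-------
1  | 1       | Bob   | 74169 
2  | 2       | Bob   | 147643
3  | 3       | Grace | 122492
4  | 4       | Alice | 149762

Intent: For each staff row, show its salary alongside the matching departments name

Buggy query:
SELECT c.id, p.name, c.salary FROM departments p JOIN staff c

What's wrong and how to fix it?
Bug: Missing join condition: each staff row is matched to all departments rows instead of just its own

Fix: Specify the join condition linking the foreign key to the parent id

Corrected query:
SELECT c.id, p.name, c.salary FROM departments p JOIN staff c ON c.dept_id = p.id

Result:
id | name        | salary
---+-------------+-------
1  | HR          | 74169 
2  | Legal       | 147643
3  | Engineering | 122492
4  | Marketing   | 149762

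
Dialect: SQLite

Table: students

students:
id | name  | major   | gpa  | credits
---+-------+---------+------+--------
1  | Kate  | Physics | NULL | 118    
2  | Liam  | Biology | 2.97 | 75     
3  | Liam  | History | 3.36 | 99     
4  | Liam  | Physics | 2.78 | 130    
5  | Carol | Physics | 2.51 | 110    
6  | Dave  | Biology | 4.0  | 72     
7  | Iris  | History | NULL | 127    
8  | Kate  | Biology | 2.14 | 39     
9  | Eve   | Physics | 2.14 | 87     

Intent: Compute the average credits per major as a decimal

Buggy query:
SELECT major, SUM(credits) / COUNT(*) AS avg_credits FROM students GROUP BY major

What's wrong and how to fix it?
Bug: SUM(credits) and COUNT(*) are both integers; the division truncates the fractional part

Fix: Multiply by 1.0 (or CAST to REAL) to force floating-point division

Corrected query:
SELECT major, SUM(credits) * 1.0 / COUNT(*) AS avg_credits FROM students GROUP BY major

Result:
major   | avg_credits
--------+------------
Biology | 62         
History | 113        
Physics | 111.25     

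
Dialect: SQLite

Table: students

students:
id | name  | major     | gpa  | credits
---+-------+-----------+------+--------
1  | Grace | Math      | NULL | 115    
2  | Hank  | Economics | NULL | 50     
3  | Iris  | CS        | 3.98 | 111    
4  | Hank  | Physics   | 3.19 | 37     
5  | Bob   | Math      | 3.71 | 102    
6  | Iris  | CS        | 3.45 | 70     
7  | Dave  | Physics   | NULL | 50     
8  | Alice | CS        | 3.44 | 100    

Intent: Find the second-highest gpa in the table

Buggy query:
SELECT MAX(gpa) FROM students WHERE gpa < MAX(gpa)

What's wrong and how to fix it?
Bug: The inner MAX is an aggregate inside WHERE, which is not allowed

Fix: Compute the overall MAX in a subquery, then take MAX of rows below it

Corrected query:
SELECT MAX(gpa) FROM students WHERE gpa < (SELECT MAX(gpa) FROM students)

Result:
MAX(gpa)
--------
3.71    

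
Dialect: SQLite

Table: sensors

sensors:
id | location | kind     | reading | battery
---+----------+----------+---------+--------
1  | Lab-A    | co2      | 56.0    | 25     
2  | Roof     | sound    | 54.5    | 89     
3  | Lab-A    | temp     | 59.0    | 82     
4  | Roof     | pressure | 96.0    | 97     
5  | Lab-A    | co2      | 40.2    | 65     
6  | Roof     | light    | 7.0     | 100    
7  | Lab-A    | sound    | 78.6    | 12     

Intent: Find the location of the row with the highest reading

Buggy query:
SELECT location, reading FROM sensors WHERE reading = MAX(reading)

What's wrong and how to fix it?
Bug: WHERE is evaluated per row; an aggregate over the whole table isn't defined there

Fix: Wrap MAX in a scalar subquery so WHERE compares against a single value

Corrected query:
SELECT location, reading FROM sensors WHERE reading = (SELECT MAX(reading) FROM sensors)

Result:
location | reading
---------+--------
Roof     | 96     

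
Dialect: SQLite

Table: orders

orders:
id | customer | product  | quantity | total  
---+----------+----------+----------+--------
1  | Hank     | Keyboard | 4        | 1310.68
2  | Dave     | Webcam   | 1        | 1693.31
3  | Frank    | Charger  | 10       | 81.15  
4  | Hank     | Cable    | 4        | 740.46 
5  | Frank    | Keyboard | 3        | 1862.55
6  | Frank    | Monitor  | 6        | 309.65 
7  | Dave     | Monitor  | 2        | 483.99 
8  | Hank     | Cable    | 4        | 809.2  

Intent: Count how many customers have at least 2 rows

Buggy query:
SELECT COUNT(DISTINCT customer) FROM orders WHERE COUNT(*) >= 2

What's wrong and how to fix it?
Bug: COUNT(*) cannot appear in WHERE; the per-group count doesn't exist yet

Fix: Use a subquery that GROUPs and filters with HAVING, then count its rows

Corrected query:
SELECT COUNT(*) FROM (SELECT customer FROM orders GROUP BY customer HAVING COUNT(*) >= 2)

Result:
COUNT(*)
--------
3       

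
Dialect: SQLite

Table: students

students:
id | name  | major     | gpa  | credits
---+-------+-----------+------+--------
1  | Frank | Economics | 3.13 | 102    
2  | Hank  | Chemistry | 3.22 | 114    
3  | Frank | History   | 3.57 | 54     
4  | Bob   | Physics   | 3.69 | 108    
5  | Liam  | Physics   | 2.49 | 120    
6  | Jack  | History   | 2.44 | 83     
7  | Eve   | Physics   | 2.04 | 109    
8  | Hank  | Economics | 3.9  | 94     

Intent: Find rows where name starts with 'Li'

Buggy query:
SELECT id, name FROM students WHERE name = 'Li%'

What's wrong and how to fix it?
Bug: Wildcards only work with LIKE; '=' treats '%' as a literal character

Fix: Use LIKE for wildcard pattern matching

Corrected query:
SELECT id, name FROM students WHERE name LIKE 'Li%'

Result:
id | name
---+-----
5  | Liam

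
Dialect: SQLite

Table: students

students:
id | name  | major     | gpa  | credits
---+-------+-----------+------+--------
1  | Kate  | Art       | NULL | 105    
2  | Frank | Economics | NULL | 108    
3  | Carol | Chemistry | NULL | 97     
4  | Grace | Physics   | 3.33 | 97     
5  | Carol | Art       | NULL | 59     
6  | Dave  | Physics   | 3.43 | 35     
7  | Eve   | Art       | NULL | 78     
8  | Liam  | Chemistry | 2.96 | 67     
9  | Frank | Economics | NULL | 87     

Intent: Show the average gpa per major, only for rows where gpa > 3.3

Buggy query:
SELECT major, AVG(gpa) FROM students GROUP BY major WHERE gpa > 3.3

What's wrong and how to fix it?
Bug: WHERE cannot follow GROUP BY

Fix: Place WHERE between FROM and GROUP BY

Corrected query:
SELECT major, AVG(gpa) FROM students WHERE gpa > 3.3 GROUP BY major

Result:
major   | AVG(gpa)
--------+---------
Physics | 3.38    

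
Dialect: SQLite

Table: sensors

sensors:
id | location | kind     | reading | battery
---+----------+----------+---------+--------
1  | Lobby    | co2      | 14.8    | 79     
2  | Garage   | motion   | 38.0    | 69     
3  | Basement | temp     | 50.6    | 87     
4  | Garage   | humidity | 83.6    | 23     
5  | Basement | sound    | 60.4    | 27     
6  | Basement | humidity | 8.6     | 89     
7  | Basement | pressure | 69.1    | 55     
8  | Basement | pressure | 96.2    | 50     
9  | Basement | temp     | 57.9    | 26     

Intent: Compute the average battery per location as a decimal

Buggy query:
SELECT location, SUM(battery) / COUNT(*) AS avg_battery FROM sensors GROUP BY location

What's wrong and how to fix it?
Bug: Both operands are integers, so '/' performs integer division and truncates

Fix: Cast one side to REAL so the division keeps the fractional part

Corrected query:
SELECT location, SUM(battery) * 1.0 / COUNT(*) AS avg_battery FROM sensors GROUP BY location

Result:
location | avg_battery
---------+------------
Basement | 55.666667  
Garage   | 46         
Lobby    | 79         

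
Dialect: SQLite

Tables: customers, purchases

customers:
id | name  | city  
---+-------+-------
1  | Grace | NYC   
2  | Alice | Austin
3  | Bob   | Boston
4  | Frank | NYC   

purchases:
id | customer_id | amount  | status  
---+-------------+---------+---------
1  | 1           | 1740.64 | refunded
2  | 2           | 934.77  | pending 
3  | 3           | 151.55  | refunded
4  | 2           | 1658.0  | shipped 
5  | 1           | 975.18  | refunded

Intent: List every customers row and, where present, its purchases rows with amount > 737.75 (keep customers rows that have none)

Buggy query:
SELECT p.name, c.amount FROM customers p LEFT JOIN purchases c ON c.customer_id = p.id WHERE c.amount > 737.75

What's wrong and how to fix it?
Bug: A WHERE condition on the right-hand table after LEFT JOIN drops unmatched parents

Fix: Put 'c.amount > 737.75' in the JOIN's ON clause instead of WHERE

Corrected query:
SELECT p.name, c.amount FROM customers p LEFT JOIN purchases c ON c.customer_id = p.id AND c.amount > 737.75

Result:
name  | amount 
------+--------
Grace | 975.18 
Grace | 1740.64
Alice | 934.77 
Alice | 1658   
Bob   | NULL   
Frank | NULL   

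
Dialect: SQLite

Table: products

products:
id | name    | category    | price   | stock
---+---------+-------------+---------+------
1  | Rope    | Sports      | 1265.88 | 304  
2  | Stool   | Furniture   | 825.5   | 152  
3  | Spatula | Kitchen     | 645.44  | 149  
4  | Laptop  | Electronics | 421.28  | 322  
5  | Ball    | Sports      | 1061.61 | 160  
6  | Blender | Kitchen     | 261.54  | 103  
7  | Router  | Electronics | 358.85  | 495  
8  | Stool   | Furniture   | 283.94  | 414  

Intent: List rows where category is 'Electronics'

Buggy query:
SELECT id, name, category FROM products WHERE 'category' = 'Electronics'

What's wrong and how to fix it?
Bug: Single quotes denote string literals in SQL; the column name is being compared as a constant string

Fix: Remove the quotes around the column name (or use double quotes for an identifier)

Corrected query:
SELECT id, name, category FROM products WHERE category = 'Electronics'

Result:
id | name   | category   
---+--------+------------
4  | Laptop | Electronics
7  | Router | Electronics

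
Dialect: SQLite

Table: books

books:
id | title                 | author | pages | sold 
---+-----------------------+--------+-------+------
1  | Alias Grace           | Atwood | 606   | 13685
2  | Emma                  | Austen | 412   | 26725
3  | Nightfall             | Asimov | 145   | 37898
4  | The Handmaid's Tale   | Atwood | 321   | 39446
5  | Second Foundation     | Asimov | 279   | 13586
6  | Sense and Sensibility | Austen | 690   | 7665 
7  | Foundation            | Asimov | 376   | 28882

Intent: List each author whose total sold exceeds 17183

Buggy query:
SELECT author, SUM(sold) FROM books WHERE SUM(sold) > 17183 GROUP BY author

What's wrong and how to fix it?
Bug: SUM(sold) is an aggregate, but WHERE filters rows before aggregation

Fix: Use HAVING (which filters groups after aggregation) instead of WHERE

Corrected query:
SELECT author, SUM(sold) FROM books GROUP BY author HAVING SUM(sold) > 17183

Result:
author | SUM(sold)
-------+----------
Asimov | 80366    
Atwood | 53131    
Austen | 34390    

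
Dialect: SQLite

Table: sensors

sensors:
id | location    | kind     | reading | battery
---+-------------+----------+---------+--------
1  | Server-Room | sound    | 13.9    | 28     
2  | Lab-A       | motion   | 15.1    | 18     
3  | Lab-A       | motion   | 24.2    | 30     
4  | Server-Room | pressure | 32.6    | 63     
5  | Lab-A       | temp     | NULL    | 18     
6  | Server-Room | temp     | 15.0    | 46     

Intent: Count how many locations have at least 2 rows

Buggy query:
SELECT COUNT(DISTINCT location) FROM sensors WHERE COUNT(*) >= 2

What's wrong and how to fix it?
Bug: WHERE filters individual rows, not groups, so a group-level COUNT is invalid there

Fix: Use a subquery that GROUPs and filters with HAVING, then count its rows

Corrected query:
SELECT COUNT(*) FROM (SELECT location FROM sensors GROUP BY location HAVING COUNT(*) >= 2)

Result:
COUNT(*)
--------
2       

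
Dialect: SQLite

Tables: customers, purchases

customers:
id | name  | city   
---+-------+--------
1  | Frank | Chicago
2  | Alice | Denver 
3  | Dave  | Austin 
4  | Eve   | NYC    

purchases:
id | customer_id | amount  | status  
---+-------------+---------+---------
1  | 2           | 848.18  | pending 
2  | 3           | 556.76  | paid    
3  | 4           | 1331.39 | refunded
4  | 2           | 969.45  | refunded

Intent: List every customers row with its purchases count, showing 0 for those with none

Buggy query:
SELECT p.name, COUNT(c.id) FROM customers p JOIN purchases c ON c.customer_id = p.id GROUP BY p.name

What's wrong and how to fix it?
Bug: An inner join excludes parents with zero children

Fix: Switch to LEFT JOIN to retain unmatched parent rows

Corrected query:
SELECT p.name, COUNT(c.id) FROM customers p LEFT JOIN purchases c ON c.customer_id = p.id GROUP BY p.name

Result:
name  | COUNT(c.id)
------+------------
Alice | 2          
Dave  | 1          
Eve   | 1          
Frank | 0          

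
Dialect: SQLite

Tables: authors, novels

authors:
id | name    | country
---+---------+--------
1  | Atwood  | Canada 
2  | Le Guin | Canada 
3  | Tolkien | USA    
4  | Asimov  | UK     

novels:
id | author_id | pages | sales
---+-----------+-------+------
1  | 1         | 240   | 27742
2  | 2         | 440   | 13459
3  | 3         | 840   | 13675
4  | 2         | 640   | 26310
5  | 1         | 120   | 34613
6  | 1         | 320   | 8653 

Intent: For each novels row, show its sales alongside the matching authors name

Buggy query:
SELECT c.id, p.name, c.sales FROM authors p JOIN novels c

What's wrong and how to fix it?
Bug: Missing join condition: each novels row is matched to all authors rows instead of just its own

Fix: Specify the join condition linking the foreign key to the parent id

Corrected query:
SELECT c.id, p.name, c.sales FROM authors p JOIN novels c ON c.author_id = p.id

Result:
id | name    | sales
---+---------+------
1  | Atwood  | 27742
2  | Le Guin | 13459
3  | Tolkien | 13675
4  | Le Guin | 26310
5  | Atwood  | 34613
6  | Atwood  | 8653 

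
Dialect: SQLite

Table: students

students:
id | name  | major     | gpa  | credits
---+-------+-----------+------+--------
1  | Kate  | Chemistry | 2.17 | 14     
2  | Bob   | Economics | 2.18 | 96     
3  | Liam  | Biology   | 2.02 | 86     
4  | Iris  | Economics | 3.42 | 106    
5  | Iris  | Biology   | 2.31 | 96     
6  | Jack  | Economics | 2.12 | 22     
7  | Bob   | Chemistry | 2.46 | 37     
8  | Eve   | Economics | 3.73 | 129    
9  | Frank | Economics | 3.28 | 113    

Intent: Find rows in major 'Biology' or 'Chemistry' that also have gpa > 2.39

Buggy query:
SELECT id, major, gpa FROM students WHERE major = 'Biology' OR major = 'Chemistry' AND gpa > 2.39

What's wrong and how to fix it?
Bug: Without parentheses, AND is evaluated before OR, so the gpa filter only applies to the 'Chemistry' branch

Fix: Add parentheses around the OR so the AND applies to both alternatives

Corrected query:
SELECT id, major, gpa FROM students WHERE (major = 'Biology' OR major = 'Chemistry') AND gpa > 2.39

Result:
id | major     | gpa 
---+-----------+-----
7  | Chemistry | 2.46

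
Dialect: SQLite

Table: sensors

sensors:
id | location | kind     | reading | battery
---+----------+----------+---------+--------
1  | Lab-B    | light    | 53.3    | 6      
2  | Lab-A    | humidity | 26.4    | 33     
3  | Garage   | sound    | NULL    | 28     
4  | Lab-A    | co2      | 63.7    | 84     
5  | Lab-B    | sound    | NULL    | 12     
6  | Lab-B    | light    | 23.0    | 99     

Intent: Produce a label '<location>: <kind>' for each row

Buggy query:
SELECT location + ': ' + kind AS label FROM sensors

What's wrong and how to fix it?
Bug: '+' is numeric addition; on text columns SQLite converts them to 0 instead of concatenating

Fix: Replace + with || to concatenate text

Corrected query:
SELECT location || ': ' || kind AS label FROM sensors

Result:
label          
---------------
Lab-B: light   
Lab-A: humidity
Garage: sound  
Lab-A: co2     
Lab-B: sound   
Lab-B: light   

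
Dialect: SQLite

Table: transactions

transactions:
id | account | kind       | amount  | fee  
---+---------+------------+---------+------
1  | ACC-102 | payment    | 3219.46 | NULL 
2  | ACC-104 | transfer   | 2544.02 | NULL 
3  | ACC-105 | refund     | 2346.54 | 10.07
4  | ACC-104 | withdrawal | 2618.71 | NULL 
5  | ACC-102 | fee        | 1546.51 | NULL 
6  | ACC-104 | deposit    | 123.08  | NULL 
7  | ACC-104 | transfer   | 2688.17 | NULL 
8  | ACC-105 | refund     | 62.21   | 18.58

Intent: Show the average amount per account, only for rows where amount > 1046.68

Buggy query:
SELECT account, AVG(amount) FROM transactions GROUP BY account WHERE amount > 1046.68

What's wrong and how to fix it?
Bug: WHERE cannot follow GROUP BY

Fix: Place WHERE between FROM and GROUP BY

Corrected query:
SELECT account, AVG(amount) FROM transactions WHERE amount > 1046.68 GROUP BY account

Result:
account | AVG(amount)
--------+------------
ACC-102 | 2382.985   
ACC-104 | 2616.966667
ACC-105 | 2346.54    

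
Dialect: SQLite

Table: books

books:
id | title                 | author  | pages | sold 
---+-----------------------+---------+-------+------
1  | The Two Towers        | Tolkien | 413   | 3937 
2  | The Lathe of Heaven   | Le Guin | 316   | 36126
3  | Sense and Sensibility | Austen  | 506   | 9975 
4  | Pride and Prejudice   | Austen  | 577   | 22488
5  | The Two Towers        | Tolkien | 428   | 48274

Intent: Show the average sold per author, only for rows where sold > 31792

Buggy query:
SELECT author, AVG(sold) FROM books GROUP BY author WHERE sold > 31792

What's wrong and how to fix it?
Bug: WHERE cannot follow GROUP BY

Fix: Place WHERE between FROM and GROUP BY

Corrected query:
SELECT author, AVG(sold) FROM books WHERE sold > 31792 GROUP BY author

Result:
author  | AVG(sold)
--------+----------
Le Guin | 36126    
Tolkien | 48274    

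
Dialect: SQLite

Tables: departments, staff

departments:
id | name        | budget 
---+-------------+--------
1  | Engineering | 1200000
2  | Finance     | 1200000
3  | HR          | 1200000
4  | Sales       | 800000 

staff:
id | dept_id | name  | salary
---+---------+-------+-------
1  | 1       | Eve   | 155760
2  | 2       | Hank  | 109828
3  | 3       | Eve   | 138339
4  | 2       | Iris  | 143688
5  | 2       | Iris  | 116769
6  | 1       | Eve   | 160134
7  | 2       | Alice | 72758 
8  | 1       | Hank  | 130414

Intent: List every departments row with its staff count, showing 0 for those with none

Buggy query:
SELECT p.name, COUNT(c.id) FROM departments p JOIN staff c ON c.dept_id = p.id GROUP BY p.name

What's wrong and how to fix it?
Bug: An inner join excludes parents with zero children

Fix: Switch to LEFT JOIN to retain unmatched parent rows

Corrected query:
SELECT p.name, COUNT(c.id) FROM departments p LEFT JOIN staff c ON c.dept_id = p.id GROUP BY p.name

Result:
name        | COUNT(c.id)
------------+------------
Engineering | 3          
Finance     | 4          
HR          | 1          
Sales       | 0          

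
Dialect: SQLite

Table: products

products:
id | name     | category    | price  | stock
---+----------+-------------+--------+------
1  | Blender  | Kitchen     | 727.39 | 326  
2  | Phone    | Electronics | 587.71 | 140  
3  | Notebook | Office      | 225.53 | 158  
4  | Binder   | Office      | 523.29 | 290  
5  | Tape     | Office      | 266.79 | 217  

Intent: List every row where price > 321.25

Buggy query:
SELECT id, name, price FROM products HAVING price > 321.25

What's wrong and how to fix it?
Bug: HAVING filters the output of aggregation, but this query has no GROUP BY and no aggregate functions, so SQLite rejects it (HAVING clause on a non-aggregate query); the condition here is per row

Fix: Use WHERE for row-level filtering

Corrected query:
SELECT id, name, price FROM products WHERE price > 321.25

Result:
id | name    | price 
---+---------+-------
1  | Blender | 727.39
2  | Phone   | 587.71
4  | Binder  | 523.29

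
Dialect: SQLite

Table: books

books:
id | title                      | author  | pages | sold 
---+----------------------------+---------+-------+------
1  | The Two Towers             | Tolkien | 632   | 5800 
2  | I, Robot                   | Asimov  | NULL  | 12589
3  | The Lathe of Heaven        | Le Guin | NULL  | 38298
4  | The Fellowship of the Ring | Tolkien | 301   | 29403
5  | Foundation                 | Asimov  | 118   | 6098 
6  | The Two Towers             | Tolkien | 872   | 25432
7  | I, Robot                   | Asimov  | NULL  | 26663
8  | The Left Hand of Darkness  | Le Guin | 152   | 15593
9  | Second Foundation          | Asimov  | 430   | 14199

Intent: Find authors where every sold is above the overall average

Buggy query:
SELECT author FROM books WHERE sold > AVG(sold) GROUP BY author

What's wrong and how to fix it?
Bug: AVG() is an aggregate; it can't sit directly in WHERE

Fix: Use a subquery for AVG and a HAVING MIN(...) filter so the condition holds for every row in the group

Corrected query:
SELECT author FROM books GROUP BY author HAVING MIN(sold) > (SELECT AVG(sold) FROM books)

Result:
(no rows)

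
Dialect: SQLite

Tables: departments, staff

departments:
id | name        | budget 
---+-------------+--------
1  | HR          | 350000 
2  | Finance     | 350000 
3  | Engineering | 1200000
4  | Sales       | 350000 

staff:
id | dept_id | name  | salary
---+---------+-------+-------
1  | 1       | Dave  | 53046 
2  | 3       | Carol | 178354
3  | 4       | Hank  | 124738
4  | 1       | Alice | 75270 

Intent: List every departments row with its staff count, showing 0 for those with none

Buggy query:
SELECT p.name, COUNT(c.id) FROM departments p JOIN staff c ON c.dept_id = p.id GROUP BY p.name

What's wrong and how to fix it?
Bug: An inner join excludes parents with zero children

Fix: Switch to LEFT JOIN to retain unmatched parent rows

Corrected query:
SELECT p.name, COUNT(c.id) FROM departments p LEFT JOIN staff c ON c.dept_id = p.id GROUP BY p.name

Result:
name        | COUNT(c.id)
------------+------------
Engineering | 1          
Finance     | 0          
HR          | 2          
Sales       | 1          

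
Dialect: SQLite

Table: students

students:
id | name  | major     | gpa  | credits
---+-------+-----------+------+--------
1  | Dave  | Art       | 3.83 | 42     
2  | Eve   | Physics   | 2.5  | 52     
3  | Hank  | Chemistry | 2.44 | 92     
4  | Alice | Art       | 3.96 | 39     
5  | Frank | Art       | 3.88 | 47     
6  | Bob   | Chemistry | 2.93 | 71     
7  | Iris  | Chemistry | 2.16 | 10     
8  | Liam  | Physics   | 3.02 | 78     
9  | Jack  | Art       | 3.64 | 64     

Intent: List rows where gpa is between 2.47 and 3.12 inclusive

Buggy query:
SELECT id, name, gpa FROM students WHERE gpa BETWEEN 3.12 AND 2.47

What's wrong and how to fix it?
Bug: The bounds are reversed; BETWEEN a AND b requires a <= b to match anything

Fix: Swap the bounds so the smaller value comes first

Corrected query:
SELECT id, name, gpa FROM students WHERE gpa BETWEEN 2.47 AND 3.12

Result:
id | name | gpa 
---+------+-----
2  | Eve  | 2.5 
6  | Bob  | 2.93
8  | Liam | 3.02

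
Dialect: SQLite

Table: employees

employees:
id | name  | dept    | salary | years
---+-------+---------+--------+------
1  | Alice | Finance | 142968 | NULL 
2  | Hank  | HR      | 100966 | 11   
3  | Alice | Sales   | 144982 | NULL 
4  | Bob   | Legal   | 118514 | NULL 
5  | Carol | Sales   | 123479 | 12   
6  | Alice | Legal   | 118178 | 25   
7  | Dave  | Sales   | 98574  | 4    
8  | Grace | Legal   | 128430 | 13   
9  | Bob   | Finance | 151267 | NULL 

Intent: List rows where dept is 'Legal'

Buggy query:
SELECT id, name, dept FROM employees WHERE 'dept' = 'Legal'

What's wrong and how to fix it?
Bug: 'dept' in single quotes is a string literal, not the column; the comparison is literal-vs-literal and never true

Fix: Remove the quotes around the column name (or use double quotes for an identifier)

Corrected query:
SELECT id, name, dept FROM employees WHERE dept = 'Legal'

Result:
id | name  | dept 
---+-------+------
4  | Bob   | Legal
6  | Alice | Legal
8  | Grace | Legal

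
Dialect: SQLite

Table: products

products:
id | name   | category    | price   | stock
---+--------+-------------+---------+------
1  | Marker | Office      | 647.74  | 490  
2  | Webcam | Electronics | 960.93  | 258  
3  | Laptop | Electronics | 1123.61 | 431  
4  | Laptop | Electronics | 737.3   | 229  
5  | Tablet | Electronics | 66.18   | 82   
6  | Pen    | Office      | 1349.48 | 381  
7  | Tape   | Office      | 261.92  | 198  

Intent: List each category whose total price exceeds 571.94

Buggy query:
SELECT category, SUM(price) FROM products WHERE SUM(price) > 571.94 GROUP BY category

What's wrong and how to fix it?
Bug: Aggregate functions cannot appear in a WHERE clause

Fix: Move the aggregate condition to a HAVING clause

Corrected query:
SELECT category, SUM(price) FROM products GROUP BY category HAVING SUM(price) > 571.94

Result:
category    | SUM(price)
------------+-----------
Electronics | 2888.02   
Office      | 2259.14   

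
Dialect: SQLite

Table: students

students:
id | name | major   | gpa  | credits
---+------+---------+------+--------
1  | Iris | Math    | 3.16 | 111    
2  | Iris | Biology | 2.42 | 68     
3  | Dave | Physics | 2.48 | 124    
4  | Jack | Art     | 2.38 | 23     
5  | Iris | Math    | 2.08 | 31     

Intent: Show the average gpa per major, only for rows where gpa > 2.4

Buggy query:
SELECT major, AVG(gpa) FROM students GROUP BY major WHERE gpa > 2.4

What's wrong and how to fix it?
Bug: WHERE cannot follow GROUP BY

Fix: Place WHERE between FROM and GROUP BY

Corrected query:
SELECT major, AVG(gpa) FROM students WHERE gpa > 2.4 GROUP BY major

Result:
major   | AVG(gpa)
--------+---------
Biology | 2.42    
Math    | 3.16    
Physics | 2.48    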